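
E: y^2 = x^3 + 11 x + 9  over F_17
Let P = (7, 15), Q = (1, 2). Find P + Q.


P != Q, so use the chord formula.
s = (y2 - y1) / (x2 - x1) = (4) / (11) mod 17 = 5
x3 = s^2 - x1 - x2 mod 17 = 5^2 - 7 - 1 = 0
y3 = s (x1 - x3) - y1 mod 17 = 5 * (7 - 0) - 15 = 3

P + Q = (0, 3)


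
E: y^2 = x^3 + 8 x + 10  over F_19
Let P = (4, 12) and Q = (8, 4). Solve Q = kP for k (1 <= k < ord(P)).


Enumerate multiples of P until we hit Q = (8, 4):
  1P = (4, 12)
  2P = (8, 4)
Match found at i = 2.

k = 2


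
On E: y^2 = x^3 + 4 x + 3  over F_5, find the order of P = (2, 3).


Compute successive multiples of P until we hit O:
  1P = (2, 3)
  2P = (2, 2)
  3P = O

ord(P) = 3


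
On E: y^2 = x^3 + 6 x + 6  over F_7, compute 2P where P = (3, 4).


k = 2 = 10_2 (binary, LSB first: 01)
Double-and-add from P = (3, 4):
  bit 0 = 0: acc unchanged = O
  bit 1 = 1: acc = O + (5, 0) = (5, 0)

2P = (5, 0)


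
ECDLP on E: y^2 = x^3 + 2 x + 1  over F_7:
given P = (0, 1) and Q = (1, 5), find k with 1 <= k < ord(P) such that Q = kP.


Enumerate multiples of P until we hit Q = (1, 5):
  1P = (0, 1)
  2P = (1, 5)
Match found at i = 2.

k = 2


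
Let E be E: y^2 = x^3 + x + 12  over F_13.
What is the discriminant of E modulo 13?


4 a^3 + 27 b^2 = 4*1^3 + 27*12^2 = 4 + 3888 = 3892
Delta = -16 * (3892) = -62272
Delta mod 13 = 11

Delta = 11 (mod 13)


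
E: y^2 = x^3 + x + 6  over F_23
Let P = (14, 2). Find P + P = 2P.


Doubling: s = (3 x1^2 + a) / (2 y1)
s = (3*14^2 + 1) / (2*2) mod 23 = 15
x3 = s^2 - 2 x1 mod 23 = 15^2 - 2*14 = 13
y3 = s (x1 - x3) - y1 mod 23 = 15 * (14 - 13) - 2 = 13

2P = (13, 13)


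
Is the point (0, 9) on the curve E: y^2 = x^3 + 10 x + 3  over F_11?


Check whether y^2 = x^3 + 10 x + 3 (mod 11) for (x, y) = (0, 9).
LHS: y^2 = 9^2 mod 11 = 4
RHS: x^3 + 10 x + 3 = 0^3 + 10*0 + 3 mod 11 = 3
LHS != RHS

No, not on the curve


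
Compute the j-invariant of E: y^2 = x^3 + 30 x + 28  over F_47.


Delta = -16(4 a^3 + 27 b^2) mod 47 = 43
-1728 * (4 a)^3 = -1728 * (4*30)^3 mod 47 = 25
j = 25 * 43^(-1) mod 47 = 29

j = 29 (mod 47)


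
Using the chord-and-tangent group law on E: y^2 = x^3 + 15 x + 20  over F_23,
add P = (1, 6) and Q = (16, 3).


P != Q, so use the chord formula.
s = (y2 - y1) / (x2 - x1) = (20) / (15) mod 23 = 9
x3 = s^2 - x1 - x2 mod 23 = 9^2 - 1 - 16 = 18
y3 = s (x1 - x3) - y1 mod 23 = 9 * (1 - 18) - 6 = 2

P + Q = (18, 2)


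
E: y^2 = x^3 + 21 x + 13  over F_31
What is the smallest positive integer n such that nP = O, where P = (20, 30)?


Compute successive multiples of P until we hit O:
  1P = (20, 30)
  2P = (27, 12)
  3P = (2, 30)
  4P = (9, 1)
  5P = (11, 5)
  6P = (28, 27)
  7P = (3, 14)
  8P = (15, 13)
  ... (continuing to 17P)
  17P = O

ord(P) = 17


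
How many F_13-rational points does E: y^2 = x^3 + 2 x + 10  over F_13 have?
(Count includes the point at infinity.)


For each x in F_13, count y with y^2 = x^3 + 2 x + 10 mod 13:
  x = 0: RHS = 10, y in [6, 7]  -> 2 point(s)
  x = 1: RHS = 0, y in [0]  -> 1 point(s)
  x = 2: RHS = 9, y in [3, 10]  -> 2 point(s)
  x = 3: RHS = 4, y in [2, 11]  -> 2 point(s)
  x = 4: RHS = 4, y in [2, 11]  -> 2 point(s)
  x = 6: RHS = 4, y in [2, 11]  -> 2 point(s)
  x = 7: RHS = 3, y in [4, 9]  -> 2 point(s)
  x = 9: RHS = 3, y in [4, 9]  -> 2 point(s)
  x = 10: RHS = 3, y in [4, 9]  -> 2 point(s)
Affine points: 17. Add the point at infinity: total = 18.

#E(F_13) = 18


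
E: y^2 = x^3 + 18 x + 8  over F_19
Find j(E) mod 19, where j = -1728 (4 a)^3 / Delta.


Delta = -16(4 a^3 + 27 b^2) mod 19 = 4
-1728 * (4 a)^3 = -1728 * (4*18)^3 mod 19 = 12
j = 12 * 4^(-1) mod 19 = 3

j = 3 (mod 19)


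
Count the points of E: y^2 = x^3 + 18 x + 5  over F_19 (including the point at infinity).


For each x in F_19, count y with y^2 = x^3 + 18 x + 5 mod 19:
  x = 0: RHS = 5, y in [9, 10]  -> 2 point(s)
  x = 1: RHS = 5, y in [9, 10]  -> 2 point(s)
  x = 2: RHS = 11, y in [7, 12]  -> 2 point(s)
  x = 5: RHS = 11, y in [7, 12]  -> 2 point(s)
  x = 6: RHS = 6, y in [5, 14]  -> 2 point(s)
  x = 10: RHS = 7, y in [8, 11]  -> 2 point(s)
  x = 12: RHS = 11, y in [7, 12]  -> 2 point(s)
  x = 13: RHS = 4, y in [2, 17]  -> 2 point(s)
  x = 16: RHS = 0, y in [0]  -> 1 point(s)
  x = 18: RHS = 5, y in [9, 10]  -> 2 point(s)
Affine points: 19. Add the point at infinity: total = 20.

#E(F_19) = 20


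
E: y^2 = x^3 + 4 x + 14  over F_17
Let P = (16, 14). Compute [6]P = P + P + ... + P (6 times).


k = 6 = 110_2 (binary, LSB first: 011)
Double-and-add from P = (16, 14):
  bit 0 = 0: acc unchanged = O
  bit 1 = 1: acc = O + (1, 11) = (1, 11)
  bit 2 = 1: acc = (1, 11) + (2, 8) = (6, 4)

6P = (6, 4)


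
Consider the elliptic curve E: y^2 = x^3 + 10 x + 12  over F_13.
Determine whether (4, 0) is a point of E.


Check whether y^2 = x^3 + 10 x + 12 (mod 13) for (x, y) = (4, 0).
LHS: y^2 = 0^2 mod 13 = 0
RHS: x^3 + 10 x + 12 = 4^3 + 10*4 + 12 mod 13 = 12
LHS != RHS

No, not on the curve


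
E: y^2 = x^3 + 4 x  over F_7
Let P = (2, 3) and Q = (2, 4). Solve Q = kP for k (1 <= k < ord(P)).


Enumerate multiples of P until we hit Q = (2, 4):
  1P = (2, 3)
  2P = (0, 0)
  3P = (2, 4)
Match found at i = 3.

k = 3


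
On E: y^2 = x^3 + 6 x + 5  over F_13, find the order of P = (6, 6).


Compute successive multiples of P until we hit O:
  1P = (6, 6)
  2P = (10, 8)
  3P = (7, 0)
  4P = (10, 5)
  5P = (6, 7)
  6P = O

ord(P) = 6


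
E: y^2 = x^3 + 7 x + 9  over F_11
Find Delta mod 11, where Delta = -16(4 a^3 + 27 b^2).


4 a^3 + 27 b^2 = 4*7^3 + 27*9^2 = 1372 + 2187 = 3559
Delta = -16 * (3559) = -56944
Delta mod 11 = 3

Delta = 3 (mod 11)


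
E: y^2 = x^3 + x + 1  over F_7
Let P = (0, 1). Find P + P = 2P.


Doubling: s = (3 x1^2 + a) / (2 y1)
s = (3*0^2 + 1) / (2*1) mod 7 = 4
x3 = s^2 - 2 x1 mod 7 = 4^2 - 2*0 = 2
y3 = s (x1 - x3) - y1 mod 7 = 4 * (0 - 2) - 1 = 5

2P = (2, 5)


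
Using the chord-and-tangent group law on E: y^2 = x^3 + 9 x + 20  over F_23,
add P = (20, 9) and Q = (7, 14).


P != Q, so use the chord formula.
s = (y2 - y1) / (x2 - x1) = (5) / (10) mod 23 = 12
x3 = s^2 - x1 - x2 mod 23 = 12^2 - 20 - 7 = 2
y3 = s (x1 - x3) - y1 mod 23 = 12 * (20 - 2) - 9 = 0

P + Q = (2, 0)


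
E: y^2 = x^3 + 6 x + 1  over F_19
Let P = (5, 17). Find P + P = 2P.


Doubling: s = (3 x1^2 + a) / (2 y1)
s = (3*5^2 + 6) / (2*17) mod 19 = 13
x3 = s^2 - 2 x1 mod 19 = 13^2 - 2*5 = 7
y3 = s (x1 - x3) - y1 mod 19 = 13 * (5 - 7) - 17 = 14

2P = (7, 14)


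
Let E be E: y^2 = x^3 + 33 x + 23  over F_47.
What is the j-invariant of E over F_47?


Delta = -16(4 a^3 + 27 b^2) mod 47 = 10
-1728 * (4 a)^3 = -1728 * (4*33)^3 mod 47 = 18
j = 18 * 10^(-1) mod 47 = 30

j = 30 (mod 47)


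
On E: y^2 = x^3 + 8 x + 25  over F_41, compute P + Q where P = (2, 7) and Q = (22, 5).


P != Q, so use the chord formula.
s = (y2 - y1) / (x2 - x1) = (39) / (20) mod 41 = 4
x3 = s^2 - x1 - x2 mod 41 = 4^2 - 2 - 22 = 33
y3 = s (x1 - x3) - y1 mod 41 = 4 * (2 - 33) - 7 = 33

P + Q = (33, 33)


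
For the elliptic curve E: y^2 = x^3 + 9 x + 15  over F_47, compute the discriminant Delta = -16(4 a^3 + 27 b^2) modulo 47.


4 a^3 + 27 b^2 = 4*9^3 + 27*15^2 = 2916 + 6075 = 8991
Delta = -16 * (8991) = -143856
Delta mod 47 = 11

Delta = 11 (mod 47)


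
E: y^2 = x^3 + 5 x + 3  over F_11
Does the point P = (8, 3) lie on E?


Check whether y^2 = x^3 + 5 x + 3 (mod 11) for (x, y) = (8, 3).
LHS: y^2 = 3^2 mod 11 = 9
RHS: x^3 + 5 x + 3 = 8^3 + 5*8 + 3 mod 11 = 5
LHS != RHS

No, not on the curve


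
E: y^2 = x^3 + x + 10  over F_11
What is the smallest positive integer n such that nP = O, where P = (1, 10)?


Compute successive multiples of P until we hit O:
  1P = (1, 10)
  2P = (2, 3)
  3P = (2, 8)
  4P = (1, 1)
  5P = O

ord(P) = 5


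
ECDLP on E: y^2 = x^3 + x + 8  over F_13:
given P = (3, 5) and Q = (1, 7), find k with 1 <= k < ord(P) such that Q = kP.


Enumerate multiples of P until we hit Q = (1, 7):
  1P = (3, 5)
  2P = (6, 10)
  3P = (1, 7)
Match found at i = 3.

k = 3


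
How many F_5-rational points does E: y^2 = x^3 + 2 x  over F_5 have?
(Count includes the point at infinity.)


For each x in F_5, count y with y^2 = x^3 + 2 x + 0 mod 5:
  x = 0: RHS = 0, y in [0]  -> 1 point(s)
Affine points: 1. Add the point at infinity: total = 2.

#E(F_5) = 2


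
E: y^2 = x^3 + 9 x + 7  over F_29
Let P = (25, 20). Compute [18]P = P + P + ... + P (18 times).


k = 18 = 10010_2 (binary, LSB first: 01001)
Double-and-add from P = (25, 20):
  bit 0 = 0: acc unchanged = O
  bit 1 = 1: acc = O + (14, 8) = (14, 8)
  bit 2 = 0: acc unchanged = (14, 8)
  bit 3 = 0: acc unchanged = (14, 8)
  bit 4 = 1: acc = (14, 8) + (4, 22) = (6, 4)

18P = (6, 4)


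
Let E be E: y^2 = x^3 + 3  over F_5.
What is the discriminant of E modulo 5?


4 a^3 + 27 b^2 = 4*0^3 + 27*3^2 = 0 + 243 = 243
Delta = -16 * (243) = -3888
Delta mod 5 = 2

Delta = 2 (mod 5)


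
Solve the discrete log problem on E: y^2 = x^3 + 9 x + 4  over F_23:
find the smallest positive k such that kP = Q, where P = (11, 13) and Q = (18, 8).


Enumerate multiples of P until we hit Q = (18, 8):
  1P = (11, 13)
  2P = (13, 15)
  3P = (0, 21)
  4P = (15, 15)
  5P = (3, 14)
  6P = (18, 8)
Match found at i = 6.

k = 6


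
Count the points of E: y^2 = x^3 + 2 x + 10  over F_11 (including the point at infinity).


For each x in F_11, count y with y^2 = x^3 + 2 x + 10 mod 11:
  x = 2: RHS = 0, y in [0]  -> 1 point(s)
  x = 4: RHS = 5, y in [4, 7]  -> 2 point(s)
  x = 7: RHS = 4, y in [2, 9]  -> 2 point(s)
  x = 9: RHS = 9, y in [3, 8]  -> 2 point(s)
Affine points: 7. Add the point at infinity: total = 8.

#E(F_11) = 8


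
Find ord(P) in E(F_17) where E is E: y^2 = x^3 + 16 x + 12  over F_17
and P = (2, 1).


Compute successive multiples of P until we hit O:
  1P = (2, 1)
  2P = (5, 8)
  3P = (6, 1)
  4P = (9, 16)
  5P = (4, 2)
  6P = (7, 5)
  7P = (10, 13)
  8P = (3, 6)
  ... (continuing to 17P)
  17P = O

ord(P) = 17


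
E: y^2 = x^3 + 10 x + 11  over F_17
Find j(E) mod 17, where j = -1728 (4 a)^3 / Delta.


Delta = -16(4 a^3 + 27 b^2) mod 17 = 8
-1728 * (4 a)^3 = -1728 * (4*10)^3 mod 17 = 4
j = 4 * 8^(-1) mod 17 = 9

j = 9 (mod 17)


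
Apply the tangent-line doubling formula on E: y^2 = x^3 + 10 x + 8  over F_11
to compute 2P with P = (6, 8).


Doubling: s = (3 x1^2 + a) / (2 y1)
s = (3*6^2 + 10) / (2*8) mod 11 = 6
x3 = s^2 - 2 x1 mod 11 = 6^2 - 2*6 = 2
y3 = s (x1 - x3) - y1 mod 11 = 6 * (6 - 2) - 8 = 5

2P = (2, 5)


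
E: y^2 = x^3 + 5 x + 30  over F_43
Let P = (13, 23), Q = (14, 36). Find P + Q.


P != Q, so use the chord formula.
s = (y2 - y1) / (x2 - x1) = (13) / (1) mod 43 = 13
x3 = s^2 - x1 - x2 mod 43 = 13^2 - 13 - 14 = 13
y3 = s (x1 - x3) - y1 mod 43 = 13 * (13 - 13) - 23 = 20

P + Q = (13, 20)


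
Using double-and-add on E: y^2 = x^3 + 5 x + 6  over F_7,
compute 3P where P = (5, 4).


k = 3 = 11_2 (binary, LSB first: 11)
Double-and-add from P = (5, 4):
  bit 0 = 1: acc = O + (5, 4) = (5, 4)
  bit 1 = 1: acc = (5, 4) + (6, 0) = (5, 3)

3P = (5, 3)


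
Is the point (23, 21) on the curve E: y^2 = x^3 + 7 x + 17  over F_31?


Check whether y^2 = x^3 + 7 x + 17 (mod 31) for (x, y) = (23, 21).
LHS: y^2 = 21^2 mod 31 = 7
RHS: x^3 + 7 x + 17 = 23^3 + 7*23 + 17 mod 31 = 7
LHS = RHS

Yes, on the curve


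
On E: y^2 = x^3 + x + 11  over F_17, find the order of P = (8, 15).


Compute successive multiples of P until we hit O:
  1P = (8, 15)
  2P = (16, 14)
  3P = (14, 7)
  4P = (10, 16)
  5P = (12, 0)
  6P = (10, 1)
  7P = (14, 10)
  8P = (16, 3)
  ... (continuing to 10P)
  10P = O

ord(P) = 10


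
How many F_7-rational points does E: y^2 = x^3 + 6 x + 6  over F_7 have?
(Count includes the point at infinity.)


For each x in F_7, count y with y^2 = x^3 + 6 x + 6 mod 7:
  x = 3: RHS = 2, y in [3, 4]  -> 2 point(s)
  x = 5: RHS = 0, y in [0]  -> 1 point(s)
Affine points: 3. Add the point at infinity: total = 4.

#E(F_7) = 4


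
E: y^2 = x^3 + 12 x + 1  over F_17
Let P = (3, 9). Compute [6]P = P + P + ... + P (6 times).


k = 6 = 110_2 (binary, LSB first: 011)
Double-and-add from P = (3, 9):
  bit 0 = 0: acc unchanged = O
  bit 1 = 1: acc = O + (2, 13) = (2, 13)
  bit 2 = 1: acc = (2, 13) + (5, 13) = (10, 4)

6P = (10, 4)


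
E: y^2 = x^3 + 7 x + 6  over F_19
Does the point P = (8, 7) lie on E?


Check whether y^2 = x^3 + 7 x + 6 (mod 19) for (x, y) = (8, 7).
LHS: y^2 = 7^2 mod 19 = 11
RHS: x^3 + 7 x + 6 = 8^3 + 7*8 + 6 mod 19 = 4
LHS != RHS

No, not on the curve


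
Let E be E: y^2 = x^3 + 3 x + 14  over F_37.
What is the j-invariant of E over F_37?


Delta = -16(4 a^3 + 27 b^2) mod 37 = 32
-1728 * (4 a)^3 = -1728 * (4*3)^3 mod 37 = 27
j = 27 * 32^(-1) mod 37 = 2

j = 2 (mod 37)


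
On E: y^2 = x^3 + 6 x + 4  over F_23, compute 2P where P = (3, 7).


Doubling: s = (3 x1^2 + a) / (2 y1)
s = (3*3^2 + 6) / (2*7) mod 23 = 4
x3 = s^2 - 2 x1 mod 23 = 4^2 - 2*3 = 10
y3 = s (x1 - x3) - y1 mod 23 = 4 * (3 - 10) - 7 = 11

2P = (10, 11)


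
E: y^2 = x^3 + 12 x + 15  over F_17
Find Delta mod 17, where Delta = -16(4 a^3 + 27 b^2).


4 a^3 + 27 b^2 = 4*12^3 + 27*15^2 = 6912 + 6075 = 12987
Delta = -16 * (12987) = -207792
Delta mod 17 = 16

Delta = 16 (mod 17)


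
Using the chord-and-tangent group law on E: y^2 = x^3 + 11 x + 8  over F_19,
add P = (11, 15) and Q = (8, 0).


P != Q, so use the chord formula.
s = (y2 - y1) / (x2 - x1) = (4) / (16) mod 19 = 5
x3 = s^2 - x1 - x2 mod 19 = 5^2 - 11 - 8 = 6
y3 = s (x1 - x3) - y1 mod 19 = 5 * (11 - 6) - 15 = 10

P + Q = (6, 10)


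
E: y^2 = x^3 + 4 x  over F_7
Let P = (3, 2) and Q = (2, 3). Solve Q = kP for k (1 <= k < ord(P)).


Enumerate multiples of P until we hit Q = (2, 3):
  1P = (3, 2)
  2P = (2, 4)
  3P = (6, 4)
  4P = (0, 0)
  5P = (6, 3)
  6P = (2, 3)
Match found at i = 6.

k = 6


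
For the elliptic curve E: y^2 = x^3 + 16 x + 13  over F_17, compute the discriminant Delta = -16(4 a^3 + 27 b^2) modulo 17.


4 a^3 + 27 b^2 = 4*16^3 + 27*13^2 = 16384 + 4563 = 20947
Delta = -16 * (20947) = -335152
Delta mod 17 = 3

Delta = 3 (mod 17)


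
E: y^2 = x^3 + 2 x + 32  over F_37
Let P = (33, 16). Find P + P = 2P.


Doubling: s = (3 x1^2 + a) / (2 y1)
s = (3*33^2 + 2) / (2*16) mod 37 = 27
x3 = s^2 - 2 x1 mod 37 = 27^2 - 2*33 = 34
y3 = s (x1 - x3) - y1 mod 37 = 27 * (33 - 34) - 16 = 31

2P = (34, 31)


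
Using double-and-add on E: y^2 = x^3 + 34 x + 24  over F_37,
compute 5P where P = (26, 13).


k = 5 = 101_2 (binary, LSB first: 101)
Double-and-add from P = (26, 13):
  bit 0 = 1: acc = O + (26, 13) = (26, 13)
  bit 1 = 0: acc unchanged = (26, 13)
  bit 2 = 1: acc = (26, 13) + (13, 31) = (24, 7)

5P = (24, 7)


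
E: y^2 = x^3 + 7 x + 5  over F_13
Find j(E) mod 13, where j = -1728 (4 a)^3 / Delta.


Delta = -16(4 a^3 + 27 b^2) mod 13 = 8
-1728 * (4 a)^3 = -1728 * (4*7)^3 mod 13 = 8
j = 8 * 8^(-1) mod 13 = 1

j = 1 (mod 13)


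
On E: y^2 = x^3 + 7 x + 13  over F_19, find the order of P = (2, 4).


Compute successive multiples of P until we hit O:
  1P = (2, 4)
  2P = (15, 15)
  3P = (8, 7)
  4P = (14, 9)
  5P = (7, 5)
  6P = (7, 14)
  7P = (14, 10)
  8P = (8, 12)
  ... (continuing to 11P)
  11P = O

ord(P) = 11


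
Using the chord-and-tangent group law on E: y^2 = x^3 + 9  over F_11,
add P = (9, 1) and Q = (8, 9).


P != Q, so use the chord formula.
s = (y2 - y1) / (x2 - x1) = (8) / (10) mod 11 = 3
x3 = s^2 - x1 - x2 mod 11 = 3^2 - 9 - 8 = 3
y3 = s (x1 - x3) - y1 mod 11 = 3 * (9 - 3) - 1 = 6

P + Q = (3, 6)


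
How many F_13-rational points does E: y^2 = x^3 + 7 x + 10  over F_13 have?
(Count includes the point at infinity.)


For each x in F_13, count y with y^2 = x^3 + 7 x + 10 mod 13:
  x = 0: RHS = 10, y in [6, 7]  -> 2 point(s)
  x = 5: RHS = 1, y in [1, 12]  -> 2 point(s)
  x = 7: RHS = 12, y in [5, 8]  -> 2 point(s)
  x = 9: RHS = 9, y in [3, 10]  -> 2 point(s)
  x = 10: RHS = 1, y in [1, 12]  -> 2 point(s)
  x = 11: RHS = 1, y in [1, 12]  -> 2 point(s)
Affine points: 12. Add the point at infinity: total = 13.

#E(F_13) = 13


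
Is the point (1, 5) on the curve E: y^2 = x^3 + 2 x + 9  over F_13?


Check whether y^2 = x^3 + 2 x + 9 (mod 13) for (x, y) = (1, 5).
LHS: y^2 = 5^2 mod 13 = 12
RHS: x^3 + 2 x + 9 = 1^3 + 2*1 + 9 mod 13 = 12
LHS = RHS

Yes, on the curve


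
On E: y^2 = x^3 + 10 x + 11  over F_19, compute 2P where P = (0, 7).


Doubling: s = (3 x1^2 + a) / (2 y1)
s = (3*0^2 + 10) / (2*7) mod 19 = 17
x3 = s^2 - 2 x1 mod 19 = 17^2 - 2*0 = 4
y3 = s (x1 - x3) - y1 mod 19 = 17 * (0 - 4) - 7 = 1

2P = (4, 1)


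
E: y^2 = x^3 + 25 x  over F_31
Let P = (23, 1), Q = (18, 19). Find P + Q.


P != Q, so use the chord formula.
s = (y2 - y1) / (x2 - x1) = (18) / (26) mod 31 = 15
x3 = s^2 - x1 - x2 mod 31 = 15^2 - 23 - 18 = 29
y3 = s (x1 - x3) - y1 mod 31 = 15 * (23 - 29) - 1 = 2

P + Q = (29, 2)


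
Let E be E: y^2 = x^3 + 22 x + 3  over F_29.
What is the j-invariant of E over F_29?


Delta = -16(4 a^3 + 27 b^2) mod 29 = 26
-1728 * (4 a)^3 = -1728 * (4*22)^3 mod 29 = 12
j = 12 * 26^(-1) mod 29 = 25

j = 25 (mod 29)


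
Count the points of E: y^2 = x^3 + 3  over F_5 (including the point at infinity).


For each x in F_5, count y with y^2 = x^3 + 0 x + 3 mod 5:
  x = 1: RHS = 4, y in [2, 3]  -> 2 point(s)
  x = 2: RHS = 1, y in [1, 4]  -> 2 point(s)
  x = 3: RHS = 0, y in [0]  -> 1 point(s)
Affine points: 5. Add the point at infinity: total = 6.

#E(F_5) = 6


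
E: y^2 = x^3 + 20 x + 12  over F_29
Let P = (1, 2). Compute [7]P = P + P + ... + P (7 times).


k = 7 = 111_2 (binary, LSB first: 111)
Double-and-add from P = (1, 2):
  bit 0 = 1: acc = O + (1, 2) = (1, 2)
  bit 1 = 1: acc = (1, 2) + (22, 15) = (10, 9)
  bit 2 = 1: acc = (10, 9) + (5, 11) = (13, 27)

7P = (13, 27)


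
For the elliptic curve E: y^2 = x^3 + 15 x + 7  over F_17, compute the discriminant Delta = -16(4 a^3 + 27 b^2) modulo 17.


4 a^3 + 27 b^2 = 4*15^3 + 27*7^2 = 13500 + 1323 = 14823
Delta = -16 * (14823) = -237168
Delta mod 17 = 16

Delta = 16 (mod 17)


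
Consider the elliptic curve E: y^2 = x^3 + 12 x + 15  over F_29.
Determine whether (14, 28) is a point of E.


Check whether y^2 = x^3 + 12 x + 15 (mod 29) for (x, y) = (14, 28).
LHS: y^2 = 28^2 mod 29 = 1
RHS: x^3 + 12 x + 15 = 14^3 + 12*14 + 15 mod 29 = 27
LHS != RHS

No, not on the curve


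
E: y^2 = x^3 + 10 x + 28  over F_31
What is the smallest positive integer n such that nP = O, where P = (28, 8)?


Compute successive multiples of P until we hit O:
  1P = (28, 8)
  2P = (26, 16)
  3P = (24, 7)
  4P = (12, 27)
  5P = (9, 14)
  6P = (2, 5)
  7P = (15, 9)
  8P = (8, 0)
  ... (continuing to 16P)
  16P = O

ord(P) = 16


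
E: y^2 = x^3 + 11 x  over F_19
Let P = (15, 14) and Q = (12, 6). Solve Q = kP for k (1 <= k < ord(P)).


Enumerate multiples of P until we hit Q = (12, 6):
  1P = (15, 14)
  2P = (5, 3)
  3P = (8, 7)
  4P = (16, 4)
  5P = (12, 13)
  6P = (9, 7)
  7P = (18, 11)
  8P = (6, 15)
  9P = (2, 12)
  10P = (0, 0)
  11P = (2, 7)
  12P = (6, 4)
  13P = (18, 8)
  14P = (9, 12)
  15P = (12, 6)
Match found at i = 15.

k = 15


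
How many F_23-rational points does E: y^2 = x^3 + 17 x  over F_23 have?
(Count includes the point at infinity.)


For each x in F_23, count y with y^2 = x^3 + 17 x + 0 mod 23:
  x = 0: RHS = 0, y in [0]  -> 1 point(s)
  x = 1: RHS = 18, y in [8, 15]  -> 2 point(s)
  x = 3: RHS = 9, y in [3, 20]  -> 2 point(s)
  x = 5: RHS = 3, y in [7, 16]  -> 2 point(s)
  x = 7: RHS = 2, y in [5, 18]  -> 2 point(s)
  x = 8: RHS = 4, y in [2, 21]  -> 2 point(s)
  x = 9: RHS = 8, y in [10, 13]  -> 2 point(s)
  x = 11: RHS = 0, y in [0]  -> 1 point(s)
  x = 12: RHS = 0, y in [0]  -> 1 point(s)
  x = 13: RHS = 3, y in [7, 16]  -> 2 point(s)
  x = 17: RHS = 4, y in [2, 21]  -> 2 point(s)
  x = 19: RHS = 6, y in [11, 12]  -> 2 point(s)
  x = 21: RHS = 4, y in [2, 21]  -> 2 point(s)
Affine points: 23. Add the point at infinity: total = 24.

#E(F_23) = 24


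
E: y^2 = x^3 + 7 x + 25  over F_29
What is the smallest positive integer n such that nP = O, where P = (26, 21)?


Compute successive multiples of P until we hit O:
  1P = (26, 21)
  2P = (1, 2)
  3P = (1, 27)
  4P = (26, 8)
  5P = O

ord(P) = 5


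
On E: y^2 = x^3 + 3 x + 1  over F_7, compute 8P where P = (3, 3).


k = 8 = 1000_2 (binary, LSB first: 0001)
Double-and-add from P = (3, 3):
  bit 0 = 0: acc unchanged = O
  bit 1 = 0: acc unchanged = O
  bit 2 = 0: acc unchanged = O
  bit 3 = 1: acc = O + (6, 5) = (6, 5)

8P = (6, 5)


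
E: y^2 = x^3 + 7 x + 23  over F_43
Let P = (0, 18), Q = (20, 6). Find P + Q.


P != Q, so use the chord formula.
s = (y2 - y1) / (x2 - x1) = (31) / (20) mod 43 = 8
x3 = s^2 - x1 - x2 mod 43 = 8^2 - 0 - 20 = 1
y3 = s (x1 - x3) - y1 mod 43 = 8 * (0 - 1) - 18 = 17

P + Q = (1, 17)


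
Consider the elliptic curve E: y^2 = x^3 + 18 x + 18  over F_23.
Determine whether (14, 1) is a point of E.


Check whether y^2 = x^3 + 18 x + 18 (mod 23) for (x, y) = (14, 1).
LHS: y^2 = 1^2 mod 23 = 1
RHS: x^3 + 18 x + 18 = 14^3 + 18*14 + 18 mod 23 = 1
LHS = RHS

Yes, on the curve


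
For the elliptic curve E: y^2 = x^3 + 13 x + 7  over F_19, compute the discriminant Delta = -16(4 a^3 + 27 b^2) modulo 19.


4 a^3 + 27 b^2 = 4*13^3 + 27*7^2 = 8788 + 1323 = 10111
Delta = -16 * (10111) = -161776
Delta mod 19 = 9

Delta = 9 (mod 19)


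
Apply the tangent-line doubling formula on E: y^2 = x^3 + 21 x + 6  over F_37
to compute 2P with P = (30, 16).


Doubling: s = (3 x1^2 + a) / (2 y1)
s = (3*30^2 + 21) / (2*16) mod 37 = 33
x3 = s^2 - 2 x1 mod 37 = 33^2 - 2*30 = 30
y3 = s (x1 - x3) - y1 mod 37 = 33 * (30 - 30) - 16 = 21

2P = (30, 21)


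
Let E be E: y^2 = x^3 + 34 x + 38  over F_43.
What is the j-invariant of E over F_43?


Delta = -16(4 a^3 + 27 b^2) mod 43 = 37
-1728 * (4 a)^3 = -1728 * (4*34)^3 mod 43 = 8
j = 8 * 37^(-1) mod 43 = 13

j = 13 (mod 43)


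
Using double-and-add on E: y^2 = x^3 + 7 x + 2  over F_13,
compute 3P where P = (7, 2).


k = 3 = 11_2 (binary, LSB first: 11)
Double-and-add from P = (7, 2):
  bit 0 = 1: acc = O + (7, 2) = (7, 2)
  bit 1 = 1: acc = (7, 2) + (9, 12) = (9, 1)

3P = (9, 1)


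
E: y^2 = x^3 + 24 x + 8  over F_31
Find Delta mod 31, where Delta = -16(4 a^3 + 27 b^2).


4 a^3 + 27 b^2 = 4*24^3 + 27*8^2 = 55296 + 1728 = 57024
Delta = -16 * (57024) = -912384
Delta mod 31 = 8

Delta = 8 (mod 31)


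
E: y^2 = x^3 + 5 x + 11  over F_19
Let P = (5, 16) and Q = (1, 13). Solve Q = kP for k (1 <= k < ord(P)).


Enumerate multiples of P until we hit Q = (1, 13):
  1P = (5, 16)
  2P = (1, 13)
Match found at i = 2.

k = 2


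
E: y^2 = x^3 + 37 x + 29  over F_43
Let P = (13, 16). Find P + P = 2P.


Doubling: s = (3 x1^2 + a) / (2 y1)
s = (3*13^2 + 37) / (2*16) mod 43 = 17
x3 = s^2 - 2 x1 mod 43 = 17^2 - 2*13 = 5
y3 = s (x1 - x3) - y1 mod 43 = 17 * (13 - 5) - 16 = 34

2P = (5, 34)


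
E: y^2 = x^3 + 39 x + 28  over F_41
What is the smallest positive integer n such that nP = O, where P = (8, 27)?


Compute successive multiples of P until we hit O:
  1P = (8, 27)
  2P = (29, 13)
  3P = (9, 1)
  4P = (3, 7)
  5P = (5, 26)
  6P = (19, 24)
  7P = (30, 20)
  8P = (2, 27)
  ... (continuing to 37P)
  37P = O

ord(P) = 37


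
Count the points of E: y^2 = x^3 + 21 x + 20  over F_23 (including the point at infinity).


For each x in F_23, count y with y^2 = x^3 + 21 x + 20 mod 23:
  x = 2: RHS = 1, y in [1, 22]  -> 2 point(s)
  x = 3: RHS = 18, y in [8, 15]  -> 2 point(s)
  x = 7: RHS = 4, y in [2, 21]  -> 2 point(s)
  x = 9: RHS = 18, y in [8, 15]  -> 2 point(s)
  x = 11: RHS = 18, y in [8, 15]  -> 2 point(s)
  x = 13: RHS = 6, y in [11, 12]  -> 2 point(s)
  x = 16: RHS = 13, y in [6, 17]  -> 2 point(s)
  x = 17: RHS = 0, y in [0]  -> 1 point(s)
  x = 21: RHS = 16, y in [4, 19]  -> 2 point(s)
Affine points: 17. Add the point at infinity: total = 18.

#E(F_23) = 18


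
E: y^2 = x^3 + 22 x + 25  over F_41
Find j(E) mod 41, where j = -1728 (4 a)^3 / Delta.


Delta = -16(4 a^3 + 27 b^2) mod 41 = 15
-1728 * (4 a)^3 = -1728 * (4*22)^3 mod 41 = 16
j = 16 * 15^(-1) mod 41 = 12

j = 12 (mod 41)


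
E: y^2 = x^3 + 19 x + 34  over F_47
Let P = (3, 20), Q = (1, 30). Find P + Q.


P != Q, so use the chord formula.
s = (y2 - y1) / (x2 - x1) = (10) / (45) mod 47 = 42
x3 = s^2 - x1 - x2 mod 47 = 42^2 - 3 - 1 = 21
y3 = s (x1 - x3) - y1 mod 47 = 42 * (3 - 21) - 20 = 23

P + Q = (21, 23)


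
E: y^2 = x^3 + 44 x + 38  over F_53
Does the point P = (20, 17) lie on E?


Check whether y^2 = x^3 + 44 x + 38 (mod 53) for (x, y) = (20, 17).
LHS: y^2 = 17^2 mod 53 = 24
RHS: x^3 + 44 x + 38 = 20^3 + 44*20 + 38 mod 53 = 14
LHS != RHS

No, not on the curve


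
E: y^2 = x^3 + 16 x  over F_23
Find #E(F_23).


For each x in F_23, count y with y^2 = x^3 + 16 x + 0 mod 23:
  x = 0: RHS = 0, y in [0]  -> 1 point(s)
  x = 3: RHS = 6, y in [11, 12]  -> 2 point(s)
  x = 4: RHS = 13, y in [6, 17]  -> 2 point(s)
  x = 6: RHS = 13, y in [6, 17]  -> 2 point(s)
  x = 7: RHS = 18, y in [8, 15]  -> 2 point(s)
  x = 11: RHS = 12, y in [9, 14]  -> 2 point(s)
  x = 13: RHS = 13, y in [6, 17]  -> 2 point(s)
  x = 14: RHS = 1, y in [1, 22]  -> 2 point(s)
  x = 15: RHS = 4, y in [2, 21]  -> 2 point(s)
  x = 18: RHS = 2, y in [5, 18]  -> 2 point(s)
  x = 21: RHS = 6, y in [11, 12]  -> 2 point(s)
  x = 22: RHS = 6, y in [11, 12]  -> 2 point(s)
Affine points: 23. Add the point at infinity: total = 24.

#E(F_23) = 24


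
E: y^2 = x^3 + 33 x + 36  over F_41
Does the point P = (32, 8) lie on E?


Check whether y^2 = x^3 + 33 x + 36 (mod 41) for (x, y) = (32, 8).
LHS: y^2 = 8^2 mod 41 = 23
RHS: x^3 + 33 x + 36 = 32^3 + 33*32 + 36 mod 41 = 35
LHS != RHS

No, not on the curve


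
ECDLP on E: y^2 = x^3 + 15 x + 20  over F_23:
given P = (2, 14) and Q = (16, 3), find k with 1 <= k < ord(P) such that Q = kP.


Enumerate multiples of P until we hit Q = (16, 3):
  1P = (2, 14)
  2P = (4, 12)
  3P = (18, 2)
  4P = (5, 17)
  5P = (17, 17)
  6P = (16, 20)
  7P = (8, 13)
  8P = (6, 2)
  9P = (1, 6)
  10P = (15, 20)
  11P = (22, 21)
  12P = (7, 13)
  13P = (3, 0)
  14P = (7, 10)
  15P = (22, 2)
  16P = (15, 3)
  17P = (1, 17)
  18P = (6, 21)
  19P = (8, 10)
  20P = (16, 3)
Match found at i = 20.

k = 20


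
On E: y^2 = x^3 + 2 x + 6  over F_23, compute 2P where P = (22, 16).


Doubling: s = (3 x1^2 + a) / (2 y1)
s = (3*22^2 + 2) / (2*16) mod 23 = 21
x3 = s^2 - 2 x1 mod 23 = 21^2 - 2*22 = 6
y3 = s (x1 - x3) - y1 mod 23 = 21 * (22 - 6) - 16 = 21

2P = (6, 21)


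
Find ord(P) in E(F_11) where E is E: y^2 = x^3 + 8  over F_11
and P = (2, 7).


Compute successive multiples of P until we hit O:
  1P = (2, 7)
  2P = (1, 8)
  3P = (9, 0)
  4P = (1, 3)
  5P = (2, 4)
  6P = O

ord(P) = 6


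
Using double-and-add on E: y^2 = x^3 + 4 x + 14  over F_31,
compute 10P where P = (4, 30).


k = 10 = 1010_2 (binary, LSB first: 0101)
Double-and-add from P = (4, 30):
  bit 0 = 0: acc unchanged = O
  bit 1 = 1: acc = O + (17, 29) = (17, 29)
  bit 2 = 0: acc unchanged = (17, 29)
  bit 3 = 1: acc = (17, 29) + (10, 0) = (18, 20)

10P = (18, 20)


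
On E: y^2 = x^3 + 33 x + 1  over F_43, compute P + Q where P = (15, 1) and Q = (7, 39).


P != Q, so use the chord formula.
s = (y2 - y1) / (x2 - x1) = (38) / (35) mod 43 = 6
x3 = s^2 - x1 - x2 mod 43 = 6^2 - 15 - 7 = 14
y3 = s (x1 - x3) - y1 mod 43 = 6 * (15 - 14) - 1 = 5

P + Q = (14, 5)


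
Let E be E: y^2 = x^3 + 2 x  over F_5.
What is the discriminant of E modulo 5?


4 a^3 + 27 b^2 = 4*2^3 + 27*0^2 = 32 + 0 = 32
Delta = -16 * (32) = -512
Delta mod 5 = 3

Delta = 3 (mod 5)


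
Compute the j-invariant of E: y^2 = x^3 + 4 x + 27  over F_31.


Delta = -16(4 a^3 + 27 b^2) mod 31 = 28
-1728 * (4 a)^3 = -1728 * (4*4)^3 mod 31 = 1
j = 1 * 28^(-1) mod 31 = 10

j = 10 (mod 31)


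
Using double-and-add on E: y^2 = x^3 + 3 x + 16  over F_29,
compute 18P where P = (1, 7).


k = 18 = 10010_2 (binary, LSB first: 01001)
Double-and-add from P = (1, 7):
  bit 0 = 0: acc unchanged = O
  bit 1 = 1: acc = O + (26, 3) = (26, 3)
  bit 2 = 0: acc unchanged = (26, 3)
  bit 3 = 0: acc unchanged = (26, 3)
  bit 4 = 1: acc = (26, 3) + (2, 28) = (26, 26)

18P = (26, 26)


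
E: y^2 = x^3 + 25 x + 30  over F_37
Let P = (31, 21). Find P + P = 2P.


Doubling: s = (3 x1^2 + a) / (2 y1)
s = (3*31^2 + 25) / (2*21) mod 37 = 34
x3 = s^2 - 2 x1 mod 37 = 34^2 - 2*31 = 21
y3 = s (x1 - x3) - y1 mod 37 = 34 * (31 - 21) - 21 = 23

2P = (21, 23)


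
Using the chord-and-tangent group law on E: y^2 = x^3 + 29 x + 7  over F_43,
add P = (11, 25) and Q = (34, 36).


P != Q, so use the chord formula.
s = (y2 - y1) / (x2 - x1) = (11) / (23) mod 43 = 36
x3 = s^2 - x1 - x2 mod 43 = 36^2 - 11 - 34 = 4
y3 = s (x1 - x3) - y1 mod 43 = 36 * (11 - 4) - 25 = 12

P + Q = (4, 12)


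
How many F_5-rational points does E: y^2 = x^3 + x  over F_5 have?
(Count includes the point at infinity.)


For each x in F_5, count y with y^2 = x^3 + 1 x + 0 mod 5:
  x = 0: RHS = 0, y in [0]  -> 1 point(s)
  x = 2: RHS = 0, y in [0]  -> 1 point(s)
  x = 3: RHS = 0, y in [0]  -> 1 point(s)
Affine points: 3. Add the point at infinity: total = 4.

#E(F_5) = 4


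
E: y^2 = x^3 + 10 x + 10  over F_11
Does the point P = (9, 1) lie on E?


Check whether y^2 = x^3 + 10 x + 10 (mod 11) for (x, y) = (9, 1).
LHS: y^2 = 1^2 mod 11 = 1
RHS: x^3 + 10 x + 10 = 9^3 + 10*9 + 10 mod 11 = 4
LHS != RHS

No, not on the curve


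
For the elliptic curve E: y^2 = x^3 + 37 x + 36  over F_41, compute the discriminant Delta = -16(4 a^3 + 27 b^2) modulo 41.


4 a^3 + 27 b^2 = 4*37^3 + 27*36^2 = 202612 + 34992 = 237604
Delta = -16 * (237604) = -3801664
Delta mod 41 = 20

Delta = 20 (mod 41)


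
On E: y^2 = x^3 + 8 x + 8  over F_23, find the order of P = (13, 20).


Compute successive multiples of P until we hit O:
  1P = (13, 20)
  2P = (5, 14)
  3P = (7, 19)
  4P = (19, 2)
  5P = (0, 10)
  6P = (11, 1)
  7P = (3, 6)
  8P = (20, 7)
  ... (continuing to 30P)
  30P = O

ord(P) = 30


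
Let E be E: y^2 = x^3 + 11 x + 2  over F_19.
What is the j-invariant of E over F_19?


Delta = -16(4 a^3 + 27 b^2) mod 19 = 13
-1728 * (4 a)^3 = -1728 * (4*11)^3 mod 19 = 7
j = 7 * 13^(-1) mod 19 = 2

j = 2 (mod 19)


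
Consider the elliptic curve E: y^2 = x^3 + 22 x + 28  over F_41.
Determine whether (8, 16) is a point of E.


Check whether y^2 = x^3 + 22 x + 28 (mod 41) for (x, y) = (8, 16).
LHS: y^2 = 16^2 mod 41 = 10
RHS: x^3 + 22 x + 28 = 8^3 + 22*8 + 28 mod 41 = 19
LHS != RHS

No, not on the curve


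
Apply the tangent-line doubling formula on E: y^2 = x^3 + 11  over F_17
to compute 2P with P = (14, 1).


Doubling: s = (3 x1^2 + a) / (2 y1)
s = (3*14^2 + 0) / (2*1) mod 17 = 5
x3 = s^2 - 2 x1 mod 17 = 5^2 - 2*14 = 14
y3 = s (x1 - x3) - y1 mod 17 = 5 * (14 - 14) - 1 = 16

2P = (14, 16)


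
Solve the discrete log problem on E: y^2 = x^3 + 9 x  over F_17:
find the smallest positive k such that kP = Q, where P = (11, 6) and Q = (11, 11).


Enumerate multiples of P until we hit Q = (11, 11):
  1P = (11, 6)
  2P = (4, 7)
  3P = (10, 6)
  4P = (13, 11)
  5P = (12, 0)
  6P = (13, 6)
  7P = (10, 11)
  8P = (4, 10)
  9P = (11, 11)
Match found at i = 9.

k = 9


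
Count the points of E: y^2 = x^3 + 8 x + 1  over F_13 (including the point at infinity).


For each x in F_13, count y with y^2 = x^3 + 8 x + 1 mod 13:
  x = 0: RHS = 1, y in [1, 12]  -> 2 point(s)
  x = 1: RHS = 10, y in [6, 7]  -> 2 point(s)
  x = 2: RHS = 12, y in [5, 8]  -> 2 point(s)
  x = 3: RHS = 0, y in [0]  -> 1 point(s)
  x = 5: RHS = 10, y in [6, 7]  -> 2 point(s)
  x = 7: RHS = 10, y in [6, 7]  -> 2 point(s)
  x = 9: RHS = 9, y in [3, 10]  -> 2 point(s)
  x = 11: RHS = 3, y in [4, 9]  -> 2 point(s)
Affine points: 15. Add the point at infinity: total = 16.

#E(F_13) = 16


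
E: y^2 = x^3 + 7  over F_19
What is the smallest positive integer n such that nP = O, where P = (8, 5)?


Compute successive multiples of P until we hit O:
  1P = (8, 5)
  2P = (0, 8)
  3P = (15, 0)
  4P = (0, 11)
  5P = (8, 14)
  6P = O

ord(P) = 6


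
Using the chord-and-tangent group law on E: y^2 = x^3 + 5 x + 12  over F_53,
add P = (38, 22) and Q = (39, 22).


P != Q, so use the chord formula.
s = (y2 - y1) / (x2 - x1) = (0) / (1) mod 53 = 0
x3 = s^2 - x1 - x2 mod 53 = 0^2 - 38 - 39 = 29
y3 = s (x1 - x3) - y1 mod 53 = 0 * (38 - 29) - 22 = 31

P + Q = (29, 31)


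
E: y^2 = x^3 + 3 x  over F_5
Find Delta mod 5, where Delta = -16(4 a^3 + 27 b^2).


4 a^3 + 27 b^2 = 4*3^3 + 27*0^2 = 108 + 0 = 108
Delta = -16 * (108) = -1728
Delta mod 5 = 2

Delta = 2 (mod 5)


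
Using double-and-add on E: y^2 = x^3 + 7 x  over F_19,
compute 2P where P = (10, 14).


k = 2 = 10_2 (binary, LSB first: 01)
Double-and-add from P = (10, 14):
  bit 0 = 0: acc unchanged = O
  bit 1 = 1: acc = O + (16, 3) = (16, 3)

2P = (16, 3)


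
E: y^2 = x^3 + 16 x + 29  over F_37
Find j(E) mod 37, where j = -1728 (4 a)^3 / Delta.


Delta = -16(4 a^3 + 27 b^2) mod 37 = 29
-1728 * (4 a)^3 = -1728 * (4*16)^3 mod 37 = 26
j = 26 * 29^(-1) mod 37 = 6

j = 6 (mod 37)


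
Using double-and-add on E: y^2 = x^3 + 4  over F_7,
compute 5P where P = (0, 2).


k = 5 = 101_2 (binary, LSB first: 101)
Double-and-add from P = (0, 2):
  bit 0 = 1: acc = O + (0, 2) = (0, 2)
  bit 1 = 0: acc unchanged = (0, 2)
  bit 2 = 1: acc = (0, 2) + (0, 2) = (0, 5)

5P = (0, 5)


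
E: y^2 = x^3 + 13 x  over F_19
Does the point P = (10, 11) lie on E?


Check whether y^2 = x^3 + 13 x + 0 (mod 19) for (x, y) = (10, 11).
LHS: y^2 = 11^2 mod 19 = 7
RHS: x^3 + 13 x + 0 = 10^3 + 13*10 + 0 mod 19 = 9
LHS != RHS

No, not on the curve


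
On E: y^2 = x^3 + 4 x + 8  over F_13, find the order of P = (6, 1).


Compute successive multiples of P until we hit O:
  1P = (6, 1)
  2P = (4, 7)
  3P = (12, 4)
  4P = (5, 6)
  5P = (1, 0)
  6P = (5, 7)
  7P = (12, 9)
  8P = (4, 6)
  ... (continuing to 10P)
  10P = O

ord(P) = 10


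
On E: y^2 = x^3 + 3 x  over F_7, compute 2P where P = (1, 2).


Doubling: s = (3 x1^2 + a) / (2 y1)
s = (3*1^2 + 3) / (2*2) mod 7 = 5
x3 = s^2 - 2 x1 mod 7 = 5^2 - 2*1 = 2
y3 = s (x1 - x3) - y1 mod 7 = 5 * (1 - 2) - 2 = 0

2P = (2, 0)


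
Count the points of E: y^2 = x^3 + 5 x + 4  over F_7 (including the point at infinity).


For each x in F_7, count y with y^2 = x^3 + 5 x + 4 mod 7:
  x = 0: RHS = 4, y in [2, 5]  -> 2 point(s)
  x = 2: RHS = 1, y in [1, 6]  -> 2 point(s)
  x = 3: RHS = 4, y in [2, 5]  -> 2 point(s)
  x = 4: RHS = 4, y in [2, 5]  -> 2 point(s)
  x = 5: RHS = 0, y in [0]  -> 1 point(s)
Affine points: 9. Add the point at infinity: total = 10.

#E(F_7) = 10


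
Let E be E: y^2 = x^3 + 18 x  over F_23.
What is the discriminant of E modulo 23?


4 a^3 + 27 b^2 = 4*18^3 + 27*0^2 = 23328 + 0 = 23328
Delta = -16 * (23328) = -373248
Delta mod 23 = 19

Delta = 19 (mod 23)


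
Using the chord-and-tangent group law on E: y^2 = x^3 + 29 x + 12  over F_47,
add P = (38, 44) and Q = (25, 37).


P != Q, so use the chord formula.
s = (y2 - y1) / (x2 - x1) = (40) / (34) mod 47 = 15
x3 = s^2 - x1 - x2 mod 47 = 15^2 - 38 - 25 = 21
y3 = s (x1 - x3) - y1 mod 47 = 15 * (38 - 21) - 44 = 23

P + Q = (21, 23)


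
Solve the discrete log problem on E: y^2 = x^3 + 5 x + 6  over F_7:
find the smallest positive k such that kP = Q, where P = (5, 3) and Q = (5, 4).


Enumerate multiples of P until we hit Q = (5, 4):
  1P = (5, 3)
  2P = (6, 0)
  3P = (5, 4)
Match found at i = 3.

k = 3


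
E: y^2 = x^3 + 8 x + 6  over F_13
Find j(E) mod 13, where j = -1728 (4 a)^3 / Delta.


Delta = -16(4 a^3 + 27 b^2) mod 13 = 1
-1728 * (4 a)^3 = -1728 * (4*8)^3 mod 13 = 8
j = 8 * 1^(-1) mod 13 = 8

j = 8 (mod 13)


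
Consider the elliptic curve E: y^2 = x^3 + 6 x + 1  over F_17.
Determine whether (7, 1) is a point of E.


Check whether y^2 = x^3 + 6 x + 1 (mod 17) for (x, y) = (7, 1).
LHS: y^2 = 1^2 mod 17 = 1
RHS: x^3 + 6 x + 1 = 7^3 + 6*7 + 1 mod 17 = 12
LHS != RHS

No, not on the curve


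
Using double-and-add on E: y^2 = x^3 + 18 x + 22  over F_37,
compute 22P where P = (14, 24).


k = 22 = 10110_2 (binary, LSB first: 01101)
Double-and-add from P = (14, 24):
  bit 0 = 0: acc unchanged = O
  bit 1 = 1: acc = O + (36, 22) = (36, 22)
  bit 2 = 1: acc = (36, 22) + (11, 16) = (18, 6)
  bit 3 = 0: acc unchanged = (18, 6)
  bit 4 = 1: acc = (18, 6) + (24, 12) = (33, 16)

22P = (33, 16)


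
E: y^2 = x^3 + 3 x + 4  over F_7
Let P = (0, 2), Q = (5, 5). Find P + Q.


P != Q, so use the chord formula.
s = (y2 - y1) / (x2 - x1) = (3) / (5) mod 7 = 2
x3 = s^2 - x1 - x2 mod 7 = 2^2 - 0 - 5 = 6
y3 = s (x1 - x3) - y1 mod 7 = 2 * (0 - 6) - 2 = 0

P + Q = (6, 0)


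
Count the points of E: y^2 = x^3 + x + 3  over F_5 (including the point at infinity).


For each x in F_5, count y with y^2 = x^3 + 1 x + 3 mod 5:
  x = 1: RHS = 0, y in [0]  -> 1 point(s)
  x = 4: RHS = 1, y in [1, 4]  -> 2 point(s)
Affine points: 3. Add the point at infinity: total = 4.

#E(F_5) = 4


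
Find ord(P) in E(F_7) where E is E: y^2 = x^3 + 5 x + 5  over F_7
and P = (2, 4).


Compute successive multiples of P until we hit O:
  1P = (2, 4)
  2P = (5, 1)
  3P = (1, 2)
  4P = (1, 5)
  5P = (5, 6)
  6P = (2, 3)
  7P = O

ord(P) = 7


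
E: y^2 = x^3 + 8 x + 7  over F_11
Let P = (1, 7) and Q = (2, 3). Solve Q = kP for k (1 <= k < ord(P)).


Enumerate multiples of P until we hit Q = (2, 3):
  1P = (1, 7)
  2P = (9, 4)
  3P = (2, 3)
Match found at i = 3.

k = 3


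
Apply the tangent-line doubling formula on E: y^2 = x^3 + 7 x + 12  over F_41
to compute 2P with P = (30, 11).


Doubling: s = (3 x1^2 + a) / (2 y1)
s = (3*30^2 + 7) / (2*11) mod 41 = 28
x3 = s^2 - 2 x1 mod 41 = 28^2 - 2*30 = 27
y3 = s (x1 - x3) - y1 mod 41 = 28 * (30 - 27) - 11 = 32

2P = (27, 32)


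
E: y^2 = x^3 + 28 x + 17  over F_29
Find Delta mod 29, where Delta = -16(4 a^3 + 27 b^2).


4 a^3 + 27 b^2 = 4*28^3 + 27*17^2 = 87808 + 7803 = 95611
Delta = -16 * (95611) = -1529776
Delta mod 29 = 3

Delta = 3 (mod 29)


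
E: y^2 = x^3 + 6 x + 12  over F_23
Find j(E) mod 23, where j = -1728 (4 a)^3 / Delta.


Delta = -16(4 a^3 + 27 b^2) mod 23 = 6
-1728 * (4 a)^3 = -1728 * (4*6)^3 mod 23 = 20
j = 20 * 6^(-1) mod 23 = 11

j = 11 (mod 23)


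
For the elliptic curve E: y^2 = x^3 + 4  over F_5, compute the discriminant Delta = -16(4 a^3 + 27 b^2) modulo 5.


4 a^3 + 27 b^2 = 4*0^3 + 27*4^2 = 0 + 432 = 432
Delta = -16 * (432) = -6912
Delta mod 5 = 3

Delta = 3 (mod 5)


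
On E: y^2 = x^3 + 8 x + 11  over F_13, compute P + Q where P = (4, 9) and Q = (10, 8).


P != Q, so use the chord formula.
s = (y2 - y1) / (x2 - x1) = (12) / (6) mod 13 = 2
x3 = s^2 - x1 - x2 mod 13 = 2^2 - 4 - 10 = 3
y3 = s (x1 - x3) - y1 mod 13 = 2 * (4 - 3) - 9 = 6

P + Q = (3, 6)


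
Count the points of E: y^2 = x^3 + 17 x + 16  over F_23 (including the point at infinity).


For each x in F_23, count y with y^2 = x^3 + 17 x + 16 mod 23:
  x = 0: RHS = 16, y in [4, 19]  -> 2 point(s)
  x = 2: RHS = 12, y in [9, 14]  -> 2 point(s)
  x = 3: RHS = 2, y in [5, 18]  -> 2 point(s)
  x = 6: RHS = 12, y in [9, 14]  -> 2 point(s)
  x = 7: RHS = 18, y in [8, 15]  -> 2 point(s)
  x = 9: RHS = 1, y in [1, 22]  -> 2 point(s)
  x = 10: RHS = 13, y in [6, 17]  -> 2 point(s)
  x = 11: RHS = 16, y in [4, 19]  -> 2 point(s)
  x = 12: RHS = 16, y in [4, 19]  -> 2 point(s)
  x = 14: RHS = 8, y in [10, 13]  -> 2 point(s)
  x = 15: RHS = 12, y in [9, 14]  -> 2 point(s)
  x = 18: RHS = 13, y in [6, 17]  -> 2 point(s)
Affine points: 24. Add the point at infinity: total = 25.

#E(F_23) = 25


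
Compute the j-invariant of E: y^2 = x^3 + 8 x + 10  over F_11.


Delta = -16(4 a^3 + 27 b^2) mod 11 = 9
-1728 * (4 a)^3 = -1728 * (4*8)^3 mod 11 = 1
j = 1 * 9^(-1) mod 11 = 5

j = 5 (mod 11)


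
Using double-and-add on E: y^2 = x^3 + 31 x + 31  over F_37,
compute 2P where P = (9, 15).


k = 2 = 10_2 (binary, LSB first: 01)
Double-and-add from P = (9, 15):
  bit 0 = 0: acc unchanged = O
  bit 1 = 1: acc = O + (10, 3) = (10, 3)

2P = (10, 3)
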